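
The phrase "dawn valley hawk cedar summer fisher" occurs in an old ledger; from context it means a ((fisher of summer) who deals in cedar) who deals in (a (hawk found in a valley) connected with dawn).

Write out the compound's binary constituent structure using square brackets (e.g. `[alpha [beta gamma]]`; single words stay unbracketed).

[[dawn [valley hawk]] [cedar [summer fisher]]]

The outermost head in the paraphrase is "fisher" (specifically "cedar summer fisher"), modified by "dawn valley hawk".
Inside "dawn valley hawk": head "hawk" (specifically "valley hawk"), modifier "dawn".
Inside "valley hawk": head "hawk", modifier "valley".
Inside "cedar summer fisher": head "fisher" (specifically "summer fisher"), modifier "cedar".
Inside "summer fisher": head "fisher", modifier "summer".
Putting it together: [[dawn [valley hawk]] [cedar [summer fisher]]].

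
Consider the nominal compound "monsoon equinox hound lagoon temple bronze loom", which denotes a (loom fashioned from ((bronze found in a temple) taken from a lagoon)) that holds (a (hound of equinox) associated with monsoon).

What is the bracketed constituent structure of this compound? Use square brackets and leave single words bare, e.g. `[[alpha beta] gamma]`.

The outermost head in the paraphrase is "loom" (specifically "lagoon temple bronze loom"), modified by "monsoon equinox hound".
Within "monsoon equinox hound", the head is "hound" (specifically "equinox hound") and the modifier is "monsoon".
Within "equinox hound", the head is "hound" and the modifier is "equinox".
Within "lagoon temple bronze loom", the head is "loom" and the modifier is "lagoon temple bronze".
Within "lagoon temple bronze", the head is "bronze" (specifically "temple bronze") and the modifier is "lagoon".
Within "temple bronze", the head is "bronze" and the modifier is "temple".
So the structure is [[monsoon [equinox hound]] [[lagoon [temple bronze]] loom]].

[[monsoon [equinox hound]] [[lagoon [temple bronze]] loom]]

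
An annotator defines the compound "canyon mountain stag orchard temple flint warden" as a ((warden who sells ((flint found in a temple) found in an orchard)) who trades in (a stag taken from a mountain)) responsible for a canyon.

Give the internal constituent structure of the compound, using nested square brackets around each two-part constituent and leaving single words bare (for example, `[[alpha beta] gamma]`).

[canyon [[mountain stag] [[orchard [temple flint]] warden]]]

The outermost head in the paraphrase is "warden" (specifically "mountain stag orchard temple flint warden"), modified by "canyon".
"mountain stag orchard temple flint warden" → head "warden" (specifically "orchard temple flint warden"), modifier "mountain stag".
"mountain stag" → head "stag", modifier "mountain".
"orchard temple flint warden" → head "warden", modifier "orchard temple flint".
"orchard temple flint" → head "flint" (specifically "temple flint"), modifier "orchard".
"temple flint" → head "flint", modifier "temple".
Assembled: [canyon [[mountain stag] [[orchard [temple flint]] warden]]].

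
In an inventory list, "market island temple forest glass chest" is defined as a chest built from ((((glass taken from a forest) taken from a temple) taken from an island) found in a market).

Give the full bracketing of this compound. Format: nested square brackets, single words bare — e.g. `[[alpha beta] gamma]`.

At the top level: head "chest"; modifier "market island temple forest glass".
Within "market island temple forest glass", the head is "glass" (specifically "island temple forest glass") and the modifier is "market".
Within "island temple forest glass", the head is "glass" (specifically "temple forest glass") and the modifier is "island".
Within "temple forest glass", the head is "glass" (specifically "forest glass") and the modifier is "temple".
Within "forest glass", the head is "glass" and the modifier is "forest".
So the structure is [[market [island [temple [forest glass]]]] chest].

[[market [island [temple [forest glass]]]] chest]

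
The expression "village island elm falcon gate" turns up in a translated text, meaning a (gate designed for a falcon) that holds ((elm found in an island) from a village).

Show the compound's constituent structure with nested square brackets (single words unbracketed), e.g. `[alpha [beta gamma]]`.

Overall it is a kind of gate (specifically "falcon gate"); the modifier is "village island elm".
"village island elm" → head "elm" (specifically "island elm"), modifier "village".
"island elm" → head "elm", modifier "island".
"falcon gate" → head "gate", modifier "falcon".
Assembled: [[village [island elm]] [falcon gate]].

[[village [island elm]] [falcon gate]]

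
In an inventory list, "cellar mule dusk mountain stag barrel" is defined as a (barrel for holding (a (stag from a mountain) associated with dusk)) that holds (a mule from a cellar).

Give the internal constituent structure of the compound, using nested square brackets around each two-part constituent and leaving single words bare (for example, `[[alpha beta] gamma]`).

The outermost head in the paraphrase is "barrel" (specifically "dusk mountain stag barrel"), modified by "cellar mule".
Inside "cellar mule": head "mule", modifier "cellar".
Inside "dusk mountain stag barrel": head "barrel", modifier "dusk mountain stag".
Inside "dusk mountain stag": head "stag" (specifically "mountain stag"), modifier "dusk".
Inside "mountain stag": head "stag", modifier "mountain".
Assembled: [[cellar mule] [[dusk [mountain stag]] barrel]].

[[cellar mule] [[dusk [mountain stag]] barrel]]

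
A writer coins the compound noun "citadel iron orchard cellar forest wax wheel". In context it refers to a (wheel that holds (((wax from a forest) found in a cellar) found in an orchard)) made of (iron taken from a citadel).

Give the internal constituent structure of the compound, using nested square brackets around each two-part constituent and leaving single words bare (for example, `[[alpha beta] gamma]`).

[[citadel iron] [[orchard [cellar [forest wax]]] wheel]]

Whole compound: head "wheel" (specifically "orchard cellar forest wax wheel"), modifier "citadel iron".
Inside "citadel iron": head "iron", modifier "citadel".
Inside "orchard cellar forest wax wheel": head "wheel", modifier "orchard cellar forest wax".
Inside "orchard cellar forest wax": head "wax" (specifically "cellar forest wax"), modifier "orchard".
Inside "cellar forest wax": head "wax" (specifically "forest wax"), modifier "cellar".
Inside "forest wax": head "wax", modifier "forest".
Putting it together: [[citadel iron] [[orchard [cellar [forest wax]]] wheel]].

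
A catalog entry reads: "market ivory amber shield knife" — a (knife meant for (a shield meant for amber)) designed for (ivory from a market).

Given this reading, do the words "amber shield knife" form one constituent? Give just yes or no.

The paraphrase groups the words so that "amber shield knife" is one unit: it corresponds to a single parenthesized sub-phrase.
The full structure is [[market ivory] [[amber shield] knife]], in which [amber shield knife] is a constituent.

yes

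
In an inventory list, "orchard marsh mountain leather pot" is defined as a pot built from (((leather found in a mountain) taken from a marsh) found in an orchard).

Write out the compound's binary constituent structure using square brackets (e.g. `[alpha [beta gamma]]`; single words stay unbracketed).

[[orchard [marsh [mountain leather]]] pot]

Overall it is a kind of pot; the modifier is "orchard marsh mountain leather".
"orchard marsh mountain leather" → head "leather" (specifically "marsh mountain leather"), modifier "orchard".
"marsh mountain leather" → head "leather" (specifically "mountain leather"), modifier "marsh".
"mountain leather" → head "leather", modifier "mountain".
So the structure is [[orchard [marsh [mountain leather]]] pot].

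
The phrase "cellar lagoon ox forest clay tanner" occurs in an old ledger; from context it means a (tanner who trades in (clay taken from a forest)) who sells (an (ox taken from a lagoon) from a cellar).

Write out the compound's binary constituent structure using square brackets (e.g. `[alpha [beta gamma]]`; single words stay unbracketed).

[[cellar [lagoon ox]] [[forest clay] tanner]]

Overall it is a kind of tanner (specifically "forest clay tanner"); the modifier is "cellar lagoon ox".
"cellar lagoon ox" → head "ox" (specifically "lagoon ox"), modifier "cellar".
"lagoon ox" → head "ox", modifier "lagoon".
"forest clay tanner" → head "tanner", modifier "forest clay".
"forest clay" → head "clay", modifier "forest".
Putting it together: [[cellar [lagoon ox]] [[forest clay] tanner]].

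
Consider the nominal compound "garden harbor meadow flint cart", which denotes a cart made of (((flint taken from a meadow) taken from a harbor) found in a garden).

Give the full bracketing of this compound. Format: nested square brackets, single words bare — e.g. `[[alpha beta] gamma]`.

[[garden [harbor [meadow flint]]] cart]

The outermost head in the paraphrase is "cart", modified by "garden harbor meadow flint".
Within "garden harbor meadow flint", the head is "flint" (specifically "harbor meadow flint") and the modifier is "garden".
Within "harbor meadow flint", the head is "flint" (specifically "meadow flint") and the modifier is "harbor".
Within "meadow flint", the head is "flint" and the modifier is "meadow".
So the structure is [[garden [harbor [meadow flint]]] cart].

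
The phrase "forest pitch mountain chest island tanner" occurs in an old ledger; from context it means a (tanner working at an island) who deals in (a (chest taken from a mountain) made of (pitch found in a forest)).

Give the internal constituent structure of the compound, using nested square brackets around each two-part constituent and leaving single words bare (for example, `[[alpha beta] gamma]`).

[[[forest pitch] [mountain chest]] [island tanner]]

Overall it is a kind of tanner (specifically "island tanner"); the modifier is "forest pitch mountain chest".
Inside "forest pitch mountain chest": head "chest" (specifically "mountain chest"), modifier "forest pitch".
Inside "forest pitch": head "pitch", modifier "forest".
Inside "mountain chest": head "chest", modifier "mountain".
Inside "island tanner": head "tanner", modifier "island".
Putting it together: [[[forest pitch] [mountain chest]] [island tanner]].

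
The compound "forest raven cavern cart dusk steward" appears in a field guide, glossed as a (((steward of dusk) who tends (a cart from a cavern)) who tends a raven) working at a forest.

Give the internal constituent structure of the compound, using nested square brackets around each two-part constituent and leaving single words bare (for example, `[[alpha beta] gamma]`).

[forest [raven [[cavern cart] [dusk steward]]]]

The outermost head in the paraphrase is "steward" (specifically "raven cavern cart dusk steward"), modified by "forest".
"raven cavern cart dusk steward" → head "steward" (specifically "cavern cart dusk steward"), modifier "raven".
"cavern cart dusk steward" → head "steward" (specifically "dusk steward"), modifier "cavern cart".
"cavern cart" → head "cart", modifier "cavern".
"dusk steward" → head "steward", modifier "dusk".
Assembled: [forest [raven [[cavern cart] [dusk steward]]]].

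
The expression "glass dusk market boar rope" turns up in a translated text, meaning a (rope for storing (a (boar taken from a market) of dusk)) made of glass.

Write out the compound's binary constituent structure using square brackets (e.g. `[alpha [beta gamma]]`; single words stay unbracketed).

Whole compound: head "rope" (specifically "dusk market boar rope"), modifier "glass".
"dusk market boar rope" → head "rope", modifier "dusk market boar".
"dusk market boar" → head "boar" (specifically "market boar"), modifier "dusk".
"market boar" → head "boar", modifier "market".
Putting it together: [glass [[dusk [market boar]] rope]].

[glass [[dusk [market boar]] rope]]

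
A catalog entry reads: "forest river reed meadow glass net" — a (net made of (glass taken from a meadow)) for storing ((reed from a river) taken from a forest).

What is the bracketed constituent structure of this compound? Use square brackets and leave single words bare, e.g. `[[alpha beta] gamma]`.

At the top level: head "net" (specifically "meadow glass net"); modifier "forest river reed".
Inside "forest river reed": head "reed" (specifically "river reed"), modifier "forest".
Inside "river reed": head "reed", modifier "river".
Inside "meadow glass net": head "net", modifier "meadow glass".
Inside "meadow glass": head "glass", modifier "meadow".
Assembled: [[forest [river reed]] [[meadow glass] net]].

[[forest [river reed]] [[meadow glass] net]]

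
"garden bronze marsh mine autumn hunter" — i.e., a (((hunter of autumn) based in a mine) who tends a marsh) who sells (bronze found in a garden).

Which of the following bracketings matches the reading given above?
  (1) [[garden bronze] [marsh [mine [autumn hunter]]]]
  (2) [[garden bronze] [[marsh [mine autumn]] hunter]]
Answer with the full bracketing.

[[garden bronze] [marsh [mine [autumn hunter]]]]

The paraphrase's head is the "hunter" part ("marsh mine autumn hunter"); its modifier is "garden bronze".
That top-level split, carried through the inner groups, gives [[garden bronze] [marsh [mine [autumn hunter]]]].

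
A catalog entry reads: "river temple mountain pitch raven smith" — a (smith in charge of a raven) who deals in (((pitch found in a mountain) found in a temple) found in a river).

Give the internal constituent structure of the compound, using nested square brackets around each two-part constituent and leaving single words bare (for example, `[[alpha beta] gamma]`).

[[river [temple [mountain pitch]]] [raven smith]]

At the top level: head "smith" (specifically "raven smith"); modifier "river temple mountain pitch".
"river temple mountain pitch" → head "pitch" (specifically "temple mountain pitch"), modifier "river".
"temple mountain pitch" → head "pitch" (specifically "mountain pitch"), modifier "temple".
"mountain pitch" → head "pitch", modifier "mountain".
"raven smith" → head "smith", modifier "raven".
Assembled: [[river [temple [mountain pitch]]] [raven smith]].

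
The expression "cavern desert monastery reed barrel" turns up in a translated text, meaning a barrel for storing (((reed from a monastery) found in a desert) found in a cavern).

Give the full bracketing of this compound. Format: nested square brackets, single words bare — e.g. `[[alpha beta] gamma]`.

[[cavern [desert [monastery reed]]] barrel]

The outermost head in the paraphrase is "barrel", modified by "cavern desert monastery reed".
"cavern desert monastery reed" → head "reed" (specifically "desert monastery reed"), modifier "cavern".
"desert monastery reed" → head "reed" (specifically "monastery reed"), modifier "desert".
"monastery reed" → head "reed", modifier "monastery".
So the structure is [[cavern [desert [monastery reed]]] barrel].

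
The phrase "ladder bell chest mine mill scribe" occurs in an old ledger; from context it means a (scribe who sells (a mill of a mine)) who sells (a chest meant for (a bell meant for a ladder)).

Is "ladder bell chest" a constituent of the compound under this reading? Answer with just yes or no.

yes

The paraphrase groups the words so that "ladder bell chest" is one unit: it corresponds to a single parenthesized sub-phrase.
The full structure is [[[ladder bell] chest] [[mine mill] scribe]], in which [ladder bell chest] is a constituent.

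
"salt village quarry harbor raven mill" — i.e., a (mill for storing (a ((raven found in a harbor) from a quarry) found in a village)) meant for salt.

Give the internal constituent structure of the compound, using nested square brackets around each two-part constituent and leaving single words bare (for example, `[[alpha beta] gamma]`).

The outermost head in the paraphrase is "mill" (specifically "village quarry harbor raven mill"), modified by "salt".
"village quarry harbor raven mill" → head "mill", modifier "village quarry harbor raven".
"village quarry harbor raven" → head "raven" (specifically "quarry harbor raven"), modifier "village".
"quarry harbor raven" → head "raven" (specifically "harbor raven"), modifier "quarry".
"harbor raven" → head "raven", modifier "harbor".
Putting it together: [salt [[village [quarry [harbor raven]]] mill]].

[salt [[village [quarry [harbor raven]]] mill]]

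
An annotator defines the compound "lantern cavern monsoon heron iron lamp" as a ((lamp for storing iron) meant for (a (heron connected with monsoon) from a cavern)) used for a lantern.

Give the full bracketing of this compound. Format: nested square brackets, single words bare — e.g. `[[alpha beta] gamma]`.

[lantern [[cavern [monsoon heron]] [iron lamp]]]

At the top level: head "lamp" (specifically "cavern monsoon heron iron lamp"); modifier "lantern".
Within "cavern monsoon heron iron lamp", the head is "lamp" (specifically "iron lamp") and the modifier is "cavern monsoon heron".
Within "cavern monsoon heron", the head is "heron" (specifically "monsoon heron") and the modifier is "cavern".
Within "monsoon heron", the head is "heron" and the modifier is "monsoon".
Within "iron lamp", the head is "lamp" and the modifier is "iron".
Putting it together: [lantern [[cavern [monsoon heron]] [iron lamp]]].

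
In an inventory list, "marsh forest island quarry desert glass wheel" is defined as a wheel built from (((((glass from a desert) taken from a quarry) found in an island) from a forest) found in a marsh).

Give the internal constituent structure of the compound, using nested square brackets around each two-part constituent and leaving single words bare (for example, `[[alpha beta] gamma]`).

[[marsh [forest [island [quarry [desert glass]]]]] wheel]

Overall it is a kind of wheel; the modifier is "marsh forest island quarry desert glass".
Inside "marsh forest island quarry desert glass": head "glass" (specifically "forest island quarry desert glass"), modifier "marsh".
Inside "forest island quarry desert glass": head "glass" (specifically "island quarry desert glass"), modifier "forest".
Inside "island quarry desert glass": head "glass" (specifically "quarry desert glass"), modifier "island".
Inside "quarry desert glass": head "glass" (specifically "desert glass"), modifier "quarry".
Inside "desert glass": head "glass", modifier "desert".
Assembled: [[marsh [forest [island [quarry [desert glass]]]]] wheel].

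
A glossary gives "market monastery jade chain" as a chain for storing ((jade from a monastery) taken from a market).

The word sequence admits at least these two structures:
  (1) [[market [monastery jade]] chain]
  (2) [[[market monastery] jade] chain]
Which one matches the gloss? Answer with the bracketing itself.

[[market [monastery jade]] chain]

The paraphrase's head is the "chain" part ("chain"); its modifier is "market monastery jade".
That top-level split, carried through the inner groups, gives [[market [monastery jade]] chain].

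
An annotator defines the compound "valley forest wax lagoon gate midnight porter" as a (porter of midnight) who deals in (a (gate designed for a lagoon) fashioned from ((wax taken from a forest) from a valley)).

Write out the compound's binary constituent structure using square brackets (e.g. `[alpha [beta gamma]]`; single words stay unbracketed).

At the top level: head "porter" (specifically "midnight porter"); modifier "valley forest wax lagoon gate".
Inside "valley forest wax lagoon gate": head "gate" (specifically "lagoon gate"), modifier "valley forest wax".
Inside "valley forest wax": head "wax" (specifically "forest wax"), modifier "valley".
Inside "forest wax": head "wax", modifier "forest".
Inside "lagoon gate": head "gate", modifier "lagoon".
Inside "midnight porter": head "porter", modifier "midnight".
Putting it together: [[[valley [forest wax]] [lagoon gate]] [midnight porter]].

[[[valley [forest wax]] [lagoon gate]] [midnight porter]]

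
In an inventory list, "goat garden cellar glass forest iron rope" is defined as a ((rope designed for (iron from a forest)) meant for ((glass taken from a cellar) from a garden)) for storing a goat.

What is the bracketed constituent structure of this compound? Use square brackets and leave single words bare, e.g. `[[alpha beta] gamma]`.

The outermost head in the paraphrase is "rope" (specifically "garden cellar glass forest iron rope"), modified by "goat".
Within "garden cellar glass forest iron rope", the head is "rope" (specifically "forest iron rope") and the modifier is "garden cellar glass".
Within "garden cellar glass", the head is "glass" (specifically "cellar glass") and the modifier is "garden".
Within "cellar glass", the head is "glass" and the modifier is "cellar".
Within "forest iron rope", the head is "rope" and the modifier is "forest iron".
Within "forest iron", the head is "iron" and the modifier is "forest".
Putting it together: [goat [[garden [cellar glass]] [[forest iron] rope]]].

[goat [[garden [cellar glass]] [[forest iron] rope]]]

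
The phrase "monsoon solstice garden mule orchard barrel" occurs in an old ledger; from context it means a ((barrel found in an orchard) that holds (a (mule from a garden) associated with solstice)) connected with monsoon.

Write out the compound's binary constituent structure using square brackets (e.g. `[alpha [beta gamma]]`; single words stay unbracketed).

The outermost head in the paraphrase is "barrel" (specifically "solstice garden mule orchard barrel"), modified by "monsoon".
Inside "solstice garden mule orchard barrel": head "barrel" (specifically "orchard barrel"), modifier "solstice garden mule".
Inside "solstice garden mule": head "mule" (specifically "garden mule"), modifier "solstice".
Inside "garden mule": head "mule", modifier "garden".
Inside "orchard barrel": head "barrel", modifier "orchard".
Assembled: [monsoon [[solstice [garden mule]] [orchard barrel]]].

[monsoon [[solstice [garden mule]] [orchard barrel]]]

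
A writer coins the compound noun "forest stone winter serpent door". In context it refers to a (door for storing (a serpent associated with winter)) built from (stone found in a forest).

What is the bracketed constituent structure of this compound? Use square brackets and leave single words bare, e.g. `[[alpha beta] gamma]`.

[[forest stone] [[winter serpent] door]]

Overall it is a kind of door (specifically "winter serpent door"); the modifier is "forest stone".
Inside "forest stone": head "stone", modifier "forest".
Inside "winter serpent door": head "door", modifier "winter serpent".
Inside "winter serpent": head "serpent", modifier "winter".
Assembled: [[forest stone] [[winter serpent] door]].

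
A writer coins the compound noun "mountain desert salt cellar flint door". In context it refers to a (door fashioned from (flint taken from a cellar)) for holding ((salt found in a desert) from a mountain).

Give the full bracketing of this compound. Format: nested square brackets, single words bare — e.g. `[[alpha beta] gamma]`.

Overall it is a kind of door (specifically "cellar flint door"); the modifier is "mountain desert salt".
Within "mountain desert salt", the head is "salt" (specifically "desert salt") and the modifier is "mountain".
Within "desert salt", the head is "salt" and the modifier is "desert".
Within "cellar flint door", the head is "door" and the modifier is "cellar flint".
Within "cellar flint", the head is "flint" and the modifier is "cellar".
So the structure is [[mountain [desert salt]] [[cellar flint] door]].

[[mountain [desert salt]] [[cellar flint] door]]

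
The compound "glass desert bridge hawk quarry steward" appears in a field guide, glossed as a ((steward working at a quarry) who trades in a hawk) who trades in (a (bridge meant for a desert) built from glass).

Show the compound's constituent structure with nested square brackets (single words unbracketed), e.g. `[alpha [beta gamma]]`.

[[glass [desert bridge]] [hawk [quarry steward]]]

Overall it is a kind of steward (specifically "hawk quarry steward"); the modifier is "glass desert bridge".
Within "glass desert bridge", the head is "bridge" (specifically "desert bridge") and the modifier is "glass".
Within "desert bridge", the head is "bridge" and the modifier is "desert".
Within "hawk quarry steward", the head is "steward" (specifically "quarry steward") and the modifier is "hawk".
Within "quarry steward", the head is "steward" and the modifier is "quarry".
Assembled: [[glass [desert bridge]] [hawk [quarry steward]]].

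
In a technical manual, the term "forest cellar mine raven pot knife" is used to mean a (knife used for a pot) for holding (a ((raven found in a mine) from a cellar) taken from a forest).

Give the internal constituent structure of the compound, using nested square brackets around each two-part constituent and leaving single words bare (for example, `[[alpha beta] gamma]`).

The outermost head in the paraphrase is "knife" (specifically "pot knife"), modified by "forest cellar mine raven".
"forest cellar mine raven" → head "raven" (specifically "cellar mine raven"), modifier "forest".
"cellar mine raven" → head "raven" (specifically "mine raven"), modifier "cellar".
"mine raven" → head "raven", modifier "mine".
"pot knife" → head "knife", modifier "pot".
So the structure is [[forest [cellar [mine raven]]] [pot knife]].

[[forest [cellar [mine raven]]] [pot knife]]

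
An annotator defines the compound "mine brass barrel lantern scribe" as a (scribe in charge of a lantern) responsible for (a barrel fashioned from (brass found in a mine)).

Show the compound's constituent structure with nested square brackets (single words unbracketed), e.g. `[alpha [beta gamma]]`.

[[[mine brass] barrel] [lantern scribe]]

At the top level: head "scribe" (specifically "lantern scribe"); modifier "mine brass barrel".
Within "mine brass barrel", the head is "barrel" and the modifier is "mine brass".
Within "mine brass", the head is "brass" and the modifier is "mine".
Within "lantern scribe", the head is "scribe" and the modifier is "lantern".
So the structure is [[[mine brass] barrel] [lantern scribe]].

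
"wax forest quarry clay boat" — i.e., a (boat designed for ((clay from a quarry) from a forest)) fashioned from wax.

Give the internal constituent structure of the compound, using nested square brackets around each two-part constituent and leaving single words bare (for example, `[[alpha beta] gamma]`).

Whole compound: head "boat" (specifically "forest quarry clay boat"), modifier "wax".
Within "forest quarry clay boat", the head is "boat" and the modifier is "forest quarry clay".
Within "forest quarry clay", the head is "clay" (specifically "quarry clay") and the modifier is "forest".
Within "quarry clay", the head is "clay" and the modifier is "quarry".
Putting it together: [wax [[forest [quarry clay]] boat]].

[wax [[forest [quarry clay]] boat]]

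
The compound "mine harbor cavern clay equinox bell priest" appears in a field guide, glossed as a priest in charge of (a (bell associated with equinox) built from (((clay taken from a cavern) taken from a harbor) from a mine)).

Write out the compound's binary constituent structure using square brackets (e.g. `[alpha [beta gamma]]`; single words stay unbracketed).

Whole compound: head "priest", modifier "mine harbor cavern clay equinox bell".
Inside "mine harbor cavern clay equinox bell": head "bell" (specifically "equinox bell"), modifier "mine harbor cavern clay".
Inside "mine harbor cavern clay": head "clay" (specifically "harbor cavern clay"), modifier "mine".
Inside "harbor cavern clay": head "clay" (specifically "cavern clay"), modifier "harbor".
Inside "cavern clay": head "clay", modifier "cavern".
Inside "equinox bell": head "bell", modifier "equinox".
Putting it together: [[[mine [harbor [cavern clay]]] [equinox bell]] priest].

[[[mine [harbor [cavern clay]]] [equinox bell]] priest]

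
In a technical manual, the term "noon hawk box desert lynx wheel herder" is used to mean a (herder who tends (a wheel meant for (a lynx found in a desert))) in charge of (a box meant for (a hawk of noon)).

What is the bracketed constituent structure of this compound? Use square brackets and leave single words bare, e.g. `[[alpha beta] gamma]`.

The outermost head in the paraphrase is "herder" (specifically "desert lynx wheel herder"), modified by "noon hawk box".
Inside "noon hawk box": head "box", modifier "noon hawk".
Inside "noon hawk": head "hawk", modifier "noon".
Inside "desert lynx wheel herder": head "herder", modifier "desert lynx wheel".
Inside "desert lynx wheel": head "wheel", modifier "desert lynx".
Inside "desert lynx": head "lynx", modifier "desert".
Assembled: [[[noon hawk] box] [[[desert lynx] wheel] herder]].

[[[noon hawk] box] [[[desert lynx] wheel] herder]]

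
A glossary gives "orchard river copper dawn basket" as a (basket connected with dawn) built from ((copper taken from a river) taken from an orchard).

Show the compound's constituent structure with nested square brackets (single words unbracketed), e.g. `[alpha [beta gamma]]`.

Overall it is a kind of basket (specifically "dawn basket"); the modifier is "orchard river copper".
Within "orchard river copper", the head is "copper" (specifically "river copper") and the modifier is "orchard".
Within "river copper", the head is "copper" and the modifier is "river".
Within "dawn basket", the head is "basket" and the modifier is "dawn".
Assembled: [[orchard [river copper]] [dawn basket]].

[[orchard [river copper]] [dawn basket]]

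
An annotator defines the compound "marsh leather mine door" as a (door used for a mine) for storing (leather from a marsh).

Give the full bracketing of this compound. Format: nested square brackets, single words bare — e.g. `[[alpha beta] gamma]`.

Overall it is a kind of door (specifically "mine door"); the modifier is "marsh leather".
Within "marsh leather", the head is "leather" and the modifier is "marsh".
Within "mine door", the head is "door" and the modifier is "mine".
Putting it together: [[marsh leather] [mine door]].

[[marsh leather] [mine door]]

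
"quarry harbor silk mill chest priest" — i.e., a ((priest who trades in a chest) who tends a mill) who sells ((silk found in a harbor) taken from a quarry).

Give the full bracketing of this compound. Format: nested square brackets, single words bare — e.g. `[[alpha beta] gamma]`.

[[quarry [harbor silk]] [mill [chest priest]]]

Overall it is a kind of priest (specifically "mill chest priest"); the modifier is "quarry harbor silk".
Within "quarry harbor silk", the head is "silk" (specifically "harbor silk") and the modifier is "quarry".
Within "harbor silk", the head is "silk" and the modifier is "harbor".
Within "mill chest priest", the head is "priest" (specifically "chest priest") and the modifier is "mill".
Within "chest priest", the head is "priest" and the modifier is "chest".
So the structure is [[quarry [harbor silk]] [mill [chest priest]]].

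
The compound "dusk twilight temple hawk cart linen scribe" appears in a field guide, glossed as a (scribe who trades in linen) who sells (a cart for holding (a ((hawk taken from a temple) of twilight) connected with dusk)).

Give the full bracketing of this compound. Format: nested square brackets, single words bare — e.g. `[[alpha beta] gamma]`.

At the top level: head "scribe" (specifically "linen scribe"); modifier "dusk twilight temple hawk cart".
"dusk twilight temple hawk cart" → head "cart", modifier "dusk twilight temple hawk".
"dusk twilight temple hawk" → head "hawk" (specifically "twilight temple hawk"), modifier "dusk".
"twilight temple hawk" → head "hawk" (specifically "temple hawk"), modifier "twilight".
"temple hawk" → head "hawk", modifier "temple".
"linen scribe" → head "scribe", modifier "linen".
Assembled: [[[dusk [twilight [temple hawk]]] cart] [linen scribe]].

[[[dusk [twilight [temple hawk]]] cart] [linen scribe]]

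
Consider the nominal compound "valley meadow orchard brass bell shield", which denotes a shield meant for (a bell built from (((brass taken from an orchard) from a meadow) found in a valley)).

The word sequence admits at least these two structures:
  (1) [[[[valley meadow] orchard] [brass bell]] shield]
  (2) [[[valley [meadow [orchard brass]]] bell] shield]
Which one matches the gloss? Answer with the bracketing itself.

[[[valley [meadow [orchard brass]]] bell] shield]

The paraphrase's head is the "shield" part ("shield"); its modifier is "valley meadow orchard brass bell".
That top-level split, carried through the inner groups, gives [[[valley [meadow [orchard brass]]] bell] shield].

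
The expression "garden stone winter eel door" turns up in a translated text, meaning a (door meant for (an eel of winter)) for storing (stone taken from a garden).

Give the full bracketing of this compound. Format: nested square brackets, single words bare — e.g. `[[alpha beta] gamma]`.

[[garden stone] [[winter eel] door]]

Whole compound: head "door" (specifically "winter eel door"), modifier "garden stone".
Inside "garden stone": head "stone", modifier "garden".
Inside "winter eel door": head "door", modifier "winter eel".
Inside "winter eel": head "eel", modifier "winter".
So the structure is [[garden stone] [[winter eel] door]].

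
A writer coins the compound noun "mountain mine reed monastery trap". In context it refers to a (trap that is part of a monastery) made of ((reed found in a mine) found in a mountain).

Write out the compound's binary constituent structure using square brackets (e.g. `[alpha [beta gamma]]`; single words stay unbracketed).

The outermost head in the paraphrase is "trap" (specifically "monastery trap"), modified by "mountain mine reed".
"mountain mine reed" → head "reed" (specifically "mine reed"), modifier "mountain".
"mine reed" → head "reed", modifier "mine".
"monastery trap" → head "trap", modifier "monastery".
Assembled: [[mountain [mine reed]] [monastery trap]].

[[mountain [mine reed]] [monastery trap]]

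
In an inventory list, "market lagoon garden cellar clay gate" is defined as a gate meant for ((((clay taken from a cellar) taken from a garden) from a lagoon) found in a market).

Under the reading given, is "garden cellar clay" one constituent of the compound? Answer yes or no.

The paraphrase groups the words so that "garden cellar clay" is one unit: it corresponds to a single parenthesized sub-phrase.
The full structure is [[market [lagoon [garden [cellar clay]]]] gate], in which [garden cellar clay] is a constituent.

yes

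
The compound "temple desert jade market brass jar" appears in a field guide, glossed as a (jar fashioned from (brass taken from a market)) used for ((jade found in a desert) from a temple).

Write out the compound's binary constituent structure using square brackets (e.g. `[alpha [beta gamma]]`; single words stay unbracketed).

[[temple [desert jade]] [[market brass] jar]]

Overall it is a kind of jar (specifically "market brass jar"); the modifier is "temple desert jade".
"temple desert jade" → head "jade" (specifically "desert jade"), modifier "temple".
"desert jade" → head "jade", modifier "desert".
"market brass jar" → head "jar", modifier "market brass".
"market brass" → head "brass", modifier "market".
Assembled: [[temple [desert jade]] [[market brass] jar]].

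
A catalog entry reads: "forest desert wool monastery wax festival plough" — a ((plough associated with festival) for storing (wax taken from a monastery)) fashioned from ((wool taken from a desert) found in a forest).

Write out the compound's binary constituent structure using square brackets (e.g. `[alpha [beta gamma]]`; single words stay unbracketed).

Whole compound: head "plough" (specifically "monastery wax festival plough"), modifier "forest desert wool".
Inside "forest desert wool": head "wool" (specifically "desert wool"), modifier "forest".
Inside "desert wool": head "wool", modifier "desert".
Inside "monastery wax festival plough": head "plough" (specifically "festival plough"), modifier "monastery wax".
Inside "monastery wax": head "wax", modifier "monastery".
Inside "festival plough": head "plough", modifier "festival".
Assembled: [[forest [desert wool]] [[monastery wax] [festival plough]]].

[[forest [desert wool]] [[monastery wax] [festival plough]]]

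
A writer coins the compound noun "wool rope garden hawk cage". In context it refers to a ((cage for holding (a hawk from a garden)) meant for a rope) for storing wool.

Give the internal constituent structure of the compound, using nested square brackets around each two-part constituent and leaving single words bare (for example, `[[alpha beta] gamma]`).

[wool [rope [[garden hawk] cage]]]

At the top level: head "cage" (specifically "rope garden hawk cage"); modifier "wool".
Within "rope garden hawk cage", the head is "cage" (specifically "garden hawk cage") and the modifier is "rope".
Within "garden hawk cage", the head is "cage" and the modifier is "garden hawk".
Within "garden hawk", the head is "hawk" and the modifier is "garden".
So the structure is [wool [rope [[garden hawk] cage]]].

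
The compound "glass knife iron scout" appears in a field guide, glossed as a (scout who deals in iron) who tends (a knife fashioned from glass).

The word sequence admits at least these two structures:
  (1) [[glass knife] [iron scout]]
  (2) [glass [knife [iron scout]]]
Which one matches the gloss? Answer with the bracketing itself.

[[glass knife] [iron scout]]

The paraphrase's head is the "scout" part ("iron scout"); its modifier is "glass knife".
That top-level split, carried through the inner groups, gives [[glass knife] [iron scout]].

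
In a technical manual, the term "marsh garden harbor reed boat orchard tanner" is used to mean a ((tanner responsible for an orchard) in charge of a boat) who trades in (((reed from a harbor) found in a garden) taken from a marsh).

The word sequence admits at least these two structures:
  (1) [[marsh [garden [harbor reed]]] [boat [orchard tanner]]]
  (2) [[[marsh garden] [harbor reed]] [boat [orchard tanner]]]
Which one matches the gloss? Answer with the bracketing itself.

[[marsh [garden [harbor reed]]] [boat [orchard tanner]]]

The paraphrase's head is the "tanner" part ("boat orchard tanner"); its modifier is "marsh garden harbor reed".
That top-level split, carried through the inner groups, gives [[marsh [garden [harbor reed]]] [boat [orchard tanner]]].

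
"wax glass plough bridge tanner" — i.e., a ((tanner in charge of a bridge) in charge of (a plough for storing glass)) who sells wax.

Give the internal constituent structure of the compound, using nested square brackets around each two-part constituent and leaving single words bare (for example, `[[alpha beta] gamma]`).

[wax [[glass plough] [bridge tanner]]]

The outermost head in the paraphrase is "tanner" (specifically "glass plough bridge tanner"), modified by "wax".
Inside "glass plough bridge tanner": head "tanner" (specifically "bridge tanner"), modifier "glass plough".
Inside "glass plough": head "plough", modifier "glass".
Inside "bridge tanner": head "tanner", modifier "bridge".
Putting it together: [wax [[glass plough] [bridge tanner]]].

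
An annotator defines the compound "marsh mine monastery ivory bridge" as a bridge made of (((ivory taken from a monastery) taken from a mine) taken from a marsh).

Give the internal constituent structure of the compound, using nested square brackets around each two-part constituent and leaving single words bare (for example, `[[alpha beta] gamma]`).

The outermost head in the paraphrase is "bridge", modified by "marsh mine monastery ivory".
Within "marsh mine monastery ivory", the head is "ivory" (specifically "mine monastery ivory") and the modifier is "marsh".
Within "mine monastery ivory", the head is "ivory" (specifically "monastery ivory") and the modifier is "mine".
Within "monastery ivory", the head is "ivory" and the modifier is "monastery".
So the structure is [[marsh [mine [monastery ivory]]] bridge].

[[marsh [mine [monastery ivory]]] bridge]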